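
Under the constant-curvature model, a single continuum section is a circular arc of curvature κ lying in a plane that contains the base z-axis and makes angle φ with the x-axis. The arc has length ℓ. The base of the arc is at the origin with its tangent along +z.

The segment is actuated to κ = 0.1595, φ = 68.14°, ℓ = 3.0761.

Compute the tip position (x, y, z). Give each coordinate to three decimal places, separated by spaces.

θ = κ·ℓ = 0.1595 × 3.0761 = 0.49064 rad
ρ = (1 − cos θ)/κ = (1 − 0.88203)/0.1595 = 0.73961
z = sin θ / κ = 0.47119/0.1595 = 2.95416
x = ρ cos φ = 0.73961 × cos(68.14°) = 0.27539
y = ρ sin φ = 0.73961 × sin(68.14°) = 0.68643

0.275 0.686 2.954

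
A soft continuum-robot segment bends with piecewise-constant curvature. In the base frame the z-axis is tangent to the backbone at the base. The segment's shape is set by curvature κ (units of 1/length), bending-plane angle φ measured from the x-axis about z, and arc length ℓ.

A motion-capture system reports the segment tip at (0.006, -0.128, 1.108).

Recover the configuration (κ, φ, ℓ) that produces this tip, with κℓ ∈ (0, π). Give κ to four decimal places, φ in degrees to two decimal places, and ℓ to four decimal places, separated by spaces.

0.2060 272.68 1.1179

ρ = √(x²+y²) = √(0.006² + -0.128²) = 0.12814
φ = atan2(y, x) mod 360° = atan2(-0.128, 0.006) = 272.6838°
|p|² = ρ² + z² = 0.12814² + 1.108² = 1.24408
κ = 2ρ / |p|² = 2×0.12814 / 1.24408 = 0.20600
θ = 2·atan2(ρ, z) = 2·atan2(0.12814, 1.108) = 0.23028 rad
ℓ = θ/κ = 0.23028/0.20600 = 1.11785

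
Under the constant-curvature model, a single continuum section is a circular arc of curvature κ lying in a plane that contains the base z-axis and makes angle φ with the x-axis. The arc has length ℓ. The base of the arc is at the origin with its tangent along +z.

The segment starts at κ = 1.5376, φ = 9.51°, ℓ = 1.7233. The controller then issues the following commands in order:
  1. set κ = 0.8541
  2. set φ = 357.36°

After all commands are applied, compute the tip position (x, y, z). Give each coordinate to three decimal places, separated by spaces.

1.054 -0.049 1.165

initial: κ=1.5376, φ=9.51°, ℓ=1.7233
cmd 1: set κ=0.8541 → (κ,φ,ℓ)=(0.8541,9.51°,1.7233) → tip=(1.0407,0.1743,1.1651)
cmd 2: set φ=357.36° → (κ,φ,ℓ)=(0.8541,357.36°,1.7233) → tip=(1.0541,-0.0486,1.1651)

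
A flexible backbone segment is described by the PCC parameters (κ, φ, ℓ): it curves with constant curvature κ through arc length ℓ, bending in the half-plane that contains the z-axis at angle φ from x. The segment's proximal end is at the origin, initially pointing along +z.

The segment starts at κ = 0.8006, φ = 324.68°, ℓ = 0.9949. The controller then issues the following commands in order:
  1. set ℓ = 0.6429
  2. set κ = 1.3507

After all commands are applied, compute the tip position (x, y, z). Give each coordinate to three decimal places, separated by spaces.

initial: κ=0.8006, φ=324.68°, ℓ=0.9949
cmd 1: set ℓ=0.6429 → (κ,φ,ℓ)=(0.8006,324.68°,0.6429) → tip=(0.1320,-0.0936,0.6149)
cmd 2: set κ=1.3507 → (κ,φ,ℓ)=(1.3507,324.68°,0.6429) → tip=(0.2138,-0.1515,0.5651)

0.214 -0.151 0.565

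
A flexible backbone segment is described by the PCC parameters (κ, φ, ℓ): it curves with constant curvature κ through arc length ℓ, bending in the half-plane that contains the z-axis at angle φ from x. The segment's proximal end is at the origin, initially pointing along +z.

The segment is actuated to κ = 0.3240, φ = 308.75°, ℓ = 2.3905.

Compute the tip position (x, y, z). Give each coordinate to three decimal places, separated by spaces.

0.551 -0.687 2.159

θ = κ·ℓ = 0.3240 × 2.3905 = 0.77452 rad
ρ = (1 − cos θ)/κ = (1 − 0.71476)/0.3240 = 0.88038
z = sin θ / κ = 0.69937/0.3240 = 2.15856
x = ρ cos φ = 0.88038 × cos(308.75°) = 0.55105
y = ρ sin φ = 0.88038 × sin(308.75°) = -0.68660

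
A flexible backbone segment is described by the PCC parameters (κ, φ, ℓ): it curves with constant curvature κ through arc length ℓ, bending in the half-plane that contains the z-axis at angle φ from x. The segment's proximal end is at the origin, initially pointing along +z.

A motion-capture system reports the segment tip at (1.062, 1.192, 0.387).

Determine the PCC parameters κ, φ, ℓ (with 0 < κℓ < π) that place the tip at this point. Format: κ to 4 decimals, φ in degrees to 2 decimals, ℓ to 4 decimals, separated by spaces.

ρ = √(x²+y²) = √(1.062² + 1.192²) = 1.59647
φ = atan2(y, x) mod 360° = atan2(1.192, 1.062) = 48.3009°
|p|² = ρ² + z² = 1.59647² + 0.387² = 2.69848
κ = 2ρ / |p|² = 2×1.59647 / 2.69848 = 1.18324
θ = 2·atan2(ρ, z) = 2·atan2(1.59647, 0.387) = 2.66595 rad
ℓ = θ/κ = 2.66595/1.18324 = 2.25310

1.1832 48.30 2.2531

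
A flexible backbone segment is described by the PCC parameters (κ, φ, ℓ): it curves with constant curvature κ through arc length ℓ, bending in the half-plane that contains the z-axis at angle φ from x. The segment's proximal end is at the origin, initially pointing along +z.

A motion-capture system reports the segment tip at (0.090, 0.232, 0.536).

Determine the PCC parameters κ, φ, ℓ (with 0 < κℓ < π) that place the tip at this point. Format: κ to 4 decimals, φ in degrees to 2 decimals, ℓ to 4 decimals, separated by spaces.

ρ = √(x²+y²) = √(0.090² + 0.232²) = 0.24885
φ = atan2(y, x) mod 360° = atan2(0.232, 0.090) = 68.7972°
|p|² = ρ² + z² = 0.24885² + 0.536² = 0.34922
κ = 2ρ / |p|² = 2×0.24885 / 0.34922 = 1.42515
θ = 2·atan2(ρ, z) = 2·atan2(0.24885, 0.536) = 0.86930 rad
ℓ = θ/κ = 0.86930/1.42515 = 0.60997

1.4251 68.80 0.6100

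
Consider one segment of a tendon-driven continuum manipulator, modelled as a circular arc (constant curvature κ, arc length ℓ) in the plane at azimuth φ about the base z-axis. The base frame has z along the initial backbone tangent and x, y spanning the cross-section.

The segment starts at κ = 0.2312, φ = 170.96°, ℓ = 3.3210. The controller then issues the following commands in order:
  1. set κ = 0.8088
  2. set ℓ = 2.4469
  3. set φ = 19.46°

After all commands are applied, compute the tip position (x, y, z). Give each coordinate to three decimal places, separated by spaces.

1.629 0.575 1.135

initial: κ=0.2312, φ=170.96°, ℓ=3.3210
cmd 1: set κ=0.8088 → (κ,φ,ℓ)=(0.8088,170.96°,3.3210) → tip=(-2.3176,0.3687,0.5440)
cmd 2: set ℓ=2.4469 → (κ,φ,ℓ)=(0.8088,170.96°,2.4469) → tip=(-1.7058,0.2714,1.1348)
cmd 3: set φ=19.46° → (κ,φ,ℓ)=(0.8088,19.46°,2.4469) → tip=(1.6286,0.5754,1.1348)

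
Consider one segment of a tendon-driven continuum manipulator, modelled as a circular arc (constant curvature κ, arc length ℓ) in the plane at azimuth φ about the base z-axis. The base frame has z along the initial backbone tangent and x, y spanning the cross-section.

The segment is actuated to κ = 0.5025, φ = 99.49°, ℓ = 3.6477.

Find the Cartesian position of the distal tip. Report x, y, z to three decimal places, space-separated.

θ = κ·ℓ = 0.5025 × 3.6477 = 1.83297 rad
ρ = (1 − cos θ)/κ = (1 − -0.25918)/0.5025 = 2.50583
z = sin θ / κ = 0.96583/0.5025 = 1.92205
x = ρ cos φ = 2.50583 × cos(99.49°) = -0.41315
y = ρ sin φ = 2.50583 × sin(99.49°) = 2.47154

-0.413 2.472 1.922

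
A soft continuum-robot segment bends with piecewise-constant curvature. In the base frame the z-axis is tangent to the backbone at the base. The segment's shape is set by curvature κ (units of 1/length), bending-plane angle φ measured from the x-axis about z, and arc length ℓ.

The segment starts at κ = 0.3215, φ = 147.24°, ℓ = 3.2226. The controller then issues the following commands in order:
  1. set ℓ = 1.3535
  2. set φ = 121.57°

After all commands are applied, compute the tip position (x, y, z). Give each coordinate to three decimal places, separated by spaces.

initial: κ=0.3215, φ=147.24°, ℓ=3.2226
cmd 1: set ℓ=1.3535 → (κ,φ,ℓ)=(0.3215,147.24°,1.3535) → tip=(-0.2438,0.1569,1.3112)
cmd 2: set φ=121.57° → (κ,φ,ℓ)=(0.3215,121.57°,1.3535) → tip=(-0.1518,0.2470,1.3112)

-0.152 0.247 1.311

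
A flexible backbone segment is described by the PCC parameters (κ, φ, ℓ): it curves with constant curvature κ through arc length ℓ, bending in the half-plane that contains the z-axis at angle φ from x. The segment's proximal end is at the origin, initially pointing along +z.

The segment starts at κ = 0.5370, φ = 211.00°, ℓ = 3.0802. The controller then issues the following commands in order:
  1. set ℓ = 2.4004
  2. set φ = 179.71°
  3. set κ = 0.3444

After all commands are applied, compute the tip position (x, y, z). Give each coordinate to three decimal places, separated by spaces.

initial: κ=0.5370, φ=211.00°, ℓ=3.0802
cmd 1: set ℓ=2.4004 → (κ,φ,ℓ)=(0.5370,211.00°,2.4004) → tip=(-1.1524,-0.6924,1.7888)
cmd 2: set φ=179.71° → (κ,φ,ℓ)=(0.5370,179.71°,2.4004) → tip=(-1.3444,0.0068,1.7888)
cmd 3: set κ=0.3444 → (κ,φ,ℓ)=(0.3444,179.71°,2.4004) → tip=(-0.9370,0.0047,2.1362)

-0.937 0.005 2.136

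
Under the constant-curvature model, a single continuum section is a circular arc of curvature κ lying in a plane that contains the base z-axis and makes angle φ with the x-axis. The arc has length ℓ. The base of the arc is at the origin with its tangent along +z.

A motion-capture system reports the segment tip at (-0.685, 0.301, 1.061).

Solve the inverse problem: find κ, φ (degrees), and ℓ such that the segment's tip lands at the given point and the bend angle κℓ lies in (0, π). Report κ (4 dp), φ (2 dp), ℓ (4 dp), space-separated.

0.8878 156.28 1.3837

ρ = √(x²+y²) = √(-0.685² + 0.301²) = 0.74822
φ = atan2(y, x) mod 360° = atan2(0.301, -0.685) = 156.2785°
|p|² = ρ² + z² = 0.74822² + 1.061² = 1.68555
κ = 2ρ / |p|² = 2×0.74822 / 1.68555 = 0.88780
θ = 2·atan2(ρ, z) = 2·atan2(0.74822, 1.061) = 1.22841 rad
ℓ = θ/κ = 1.22841/0.88780 = 1.38366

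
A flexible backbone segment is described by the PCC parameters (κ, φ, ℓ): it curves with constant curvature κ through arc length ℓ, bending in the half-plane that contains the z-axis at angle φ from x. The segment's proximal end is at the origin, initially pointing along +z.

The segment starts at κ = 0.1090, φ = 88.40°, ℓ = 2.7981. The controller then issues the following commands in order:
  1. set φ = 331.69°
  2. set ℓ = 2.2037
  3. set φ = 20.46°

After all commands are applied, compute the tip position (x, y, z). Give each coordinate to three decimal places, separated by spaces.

initial: κ=0.1090, φ=88.40°, ℓ=2.7981
cmd 1: set φ=331.69° → (κ,φ,ℓ)=(0.1090,331.69°,2.7981) → tip=(0.3728,-0.2008,2.7549)
cmd 2: set ℓ=2.2037 → (κ,φ,ℓ)=(0.1090,331.69°,2.2037) → tip=(0.2319,-0.1249,2.1826)
cmd 3: set φ=20.46° → (κ,φ,ℓ)=(0.1090,20.46°,2.2037) → tip=(0.2468,0.0921,2.1826)

0.247 0.092 2.183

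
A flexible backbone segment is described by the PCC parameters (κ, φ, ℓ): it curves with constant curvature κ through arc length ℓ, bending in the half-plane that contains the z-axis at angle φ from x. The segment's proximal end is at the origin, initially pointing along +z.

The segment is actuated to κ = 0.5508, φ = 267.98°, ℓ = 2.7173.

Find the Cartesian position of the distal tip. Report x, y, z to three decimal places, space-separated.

θ = κ·ℓ = 0.5508 × 2.7173 = 1.49669 rad
ρ = (1 − cos θ)/κ = (1 − 0.07404)/0.5508 = 1.68112
z = sin θ / κ = 0.99726/0.5508 = 1.81056
x = ρ cos φ = 1.68112 × cos(267.98°) = -0.05926
y = ρ sin φ = 1.68112 × sin(267.98°) = -1.68007

-0.059 -1.680 1.811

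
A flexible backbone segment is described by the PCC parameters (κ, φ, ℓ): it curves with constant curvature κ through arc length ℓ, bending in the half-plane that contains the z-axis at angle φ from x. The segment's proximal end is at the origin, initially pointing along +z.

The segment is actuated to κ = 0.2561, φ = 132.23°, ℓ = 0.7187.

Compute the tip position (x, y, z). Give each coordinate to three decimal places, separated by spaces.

θ = κ·ℓ = 0.2561 × 0.7187 = 0.18406 rad
ρ = (1 − cos θ)/κ = (1 − 0.98311)/0.2561 = 0.06596
z = sin θ / κ = 0.18302/0.2561 = 0.71465
x = ρ cos φ = 0.06596 × cos(132.23°) = -0.04433
y = ρ sin φ = 0.06596 × sin(132.23°) = 0.04884

-0.044 0.049 0.715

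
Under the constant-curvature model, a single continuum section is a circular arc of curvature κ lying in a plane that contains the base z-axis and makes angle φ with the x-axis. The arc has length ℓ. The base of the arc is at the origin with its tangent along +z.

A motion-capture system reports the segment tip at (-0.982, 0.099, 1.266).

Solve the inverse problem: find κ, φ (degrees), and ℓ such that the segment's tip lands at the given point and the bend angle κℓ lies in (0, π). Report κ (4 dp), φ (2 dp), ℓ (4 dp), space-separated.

0.7660 174.24 1.7289

ρ = √(x²+y²) = √(-0.982² + 0.099²) = 0.98698
φ = atan2(y, x) mod 360° = atan2(0.099, -0.982) = 174.2432°
|p|² = ρ² + z² = 0.98698² + 1.266² = 2.57688
κ = 2ρ / |p|² = 2×0.98698 / 2.57688 = 0.76603
θ = 2·atan2(ρ, z) = 2·atan2(0.98698, 1.266) = 1.32436 rad
ℓ = θ/κ = 1.32436/0.76603 = 1.72887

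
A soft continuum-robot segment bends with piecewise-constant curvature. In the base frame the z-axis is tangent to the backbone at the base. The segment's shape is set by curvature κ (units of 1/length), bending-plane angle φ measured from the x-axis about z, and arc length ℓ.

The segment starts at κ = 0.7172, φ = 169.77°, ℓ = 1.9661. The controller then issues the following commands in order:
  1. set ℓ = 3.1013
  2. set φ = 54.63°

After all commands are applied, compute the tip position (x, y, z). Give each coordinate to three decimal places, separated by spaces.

initial: κ=0.7172, φ=169.77°, ℓ=1.9661
cmd 1: set ℓ=3.1013 → (κ,φ,ℓ)=(0.7172,169.77°,3.1013) → tip=(-2.2063,0.3982,1.1071)
cmd 2: set φ=54.63° → (κ,φ,ℓ)=(0.7172,54.63°,3.1013) → tip=(1.2978,1.8282,1.1071)

1.298 1.828 1.107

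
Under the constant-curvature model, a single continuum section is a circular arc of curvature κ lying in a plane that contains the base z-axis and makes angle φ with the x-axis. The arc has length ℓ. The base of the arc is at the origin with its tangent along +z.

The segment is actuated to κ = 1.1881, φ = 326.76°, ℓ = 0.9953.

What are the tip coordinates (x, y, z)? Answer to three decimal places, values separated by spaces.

0.437 -0.287 0.779

θ = κ·ℓ = 1.1881 × 0.9953 = 1.18252 rad
ρ = (1 − cos θ)/κ = (1 − 0.37860)/1.1881 = 0.52302
z = sin θ / κ = 0.92556/1.1881 = 0.77903
x = ρ cos φ = 0.52302 × cos(326.76°) = 0.43745
y = ρ sin φ = 0.52302 × sin(326.76°) = -0.28669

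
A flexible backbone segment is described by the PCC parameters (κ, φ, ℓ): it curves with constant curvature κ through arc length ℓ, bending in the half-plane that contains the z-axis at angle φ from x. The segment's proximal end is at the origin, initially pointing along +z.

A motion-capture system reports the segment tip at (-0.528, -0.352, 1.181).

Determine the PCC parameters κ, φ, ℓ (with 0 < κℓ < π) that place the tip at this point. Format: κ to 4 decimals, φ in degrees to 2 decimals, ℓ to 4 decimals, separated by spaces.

0.7061 213.69 1.3966

ρ = √(x²+y²) = √(-0.528² + -0.352²) = 0.63458
φ = atan2(y, x) mod 360° = atan2(-0.352, -0.528) = 213.6901°
|p|² = ρ² + z² = 0.63458² + 1.181² = 1.79745
κ = 2ρ / |p|² = 2×0.63458 / 1.79745 = 0.70609
θ = 2·atan2(ρ, z) = 2·atan2(0.63458, 1.181) = 0.98611 rad
ℓ = θ/κ = 0.98611/0.70609 = 1.39659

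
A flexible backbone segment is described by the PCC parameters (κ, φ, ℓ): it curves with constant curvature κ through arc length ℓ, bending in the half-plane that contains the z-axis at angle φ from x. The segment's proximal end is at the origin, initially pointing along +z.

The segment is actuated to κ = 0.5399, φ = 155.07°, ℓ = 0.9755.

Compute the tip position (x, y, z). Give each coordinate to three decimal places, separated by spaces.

θ = κ·ℓ = 0.5399 × 0.9755 = 0.52667 rad
ρ = (1 − cos θ)/κ = (1 − 0.86448)/0.5399 = 0.25100
z = sin θ / κ = 0.50266/0.5399 = 0.93102
x = ρ cos φ = 0.25100 × cos(155.07°) = -0.22761
y = ρ sin φ = 0.25100 × sin(155.07°) = 0.10580

-0.228 0.106 0.931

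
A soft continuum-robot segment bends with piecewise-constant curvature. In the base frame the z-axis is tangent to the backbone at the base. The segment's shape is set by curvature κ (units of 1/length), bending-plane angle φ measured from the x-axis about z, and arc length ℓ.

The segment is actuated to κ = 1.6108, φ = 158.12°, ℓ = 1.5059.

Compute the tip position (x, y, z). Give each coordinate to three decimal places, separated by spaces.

-1.011 0.406 0.407

θ = κ·ℓ = 1.6108 × 1.5059 = 2.42570 rad
ρ = (1 − cos θ)/κ = (1 − -0.75451)/1.6108 = 1.08922
z = sin θ / κ = 0.65629/1.6108 = 0.40743
x = ρ cos φ = 1.08922 × cos(158.12°) = -1.01076
y = ρ sin φ = 1.08922 × sin(158.12°) = 0.40591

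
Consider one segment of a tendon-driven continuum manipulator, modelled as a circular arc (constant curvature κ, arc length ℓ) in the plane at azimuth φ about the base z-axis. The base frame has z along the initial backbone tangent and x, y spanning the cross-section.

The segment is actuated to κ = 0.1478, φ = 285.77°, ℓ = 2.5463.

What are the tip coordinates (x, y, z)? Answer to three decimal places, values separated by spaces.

θ = κ·ℓ = 0.1478 × 2.5463 = 0.37634 rad
ρ = (1 − cos θ)/κ = (1 − 0.93001)/0.1478 = 0.47351
z = sin θ / κ = 0.36752/0.1478 = 2.48662
x = ρ cos φ = 0.47351 × cos(285.77°) = 0.12869
y = ρ sin φ = 0.47351 × sin(285.77°) = -0.45569

0.129 -0.456 2.487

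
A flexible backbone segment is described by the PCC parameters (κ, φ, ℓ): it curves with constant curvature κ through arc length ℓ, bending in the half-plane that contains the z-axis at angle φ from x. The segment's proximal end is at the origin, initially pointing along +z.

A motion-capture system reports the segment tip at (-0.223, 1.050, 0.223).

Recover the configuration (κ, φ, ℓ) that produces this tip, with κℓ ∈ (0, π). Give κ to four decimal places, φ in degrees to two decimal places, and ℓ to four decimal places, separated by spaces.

ρ = √(x²+y²) = √(-0.223² + 1.050²) = 1.07342
φ = atan2(y, x) mod 360° = atan2(1.050, -0.223) = 101.9904°
|p|² = ρ² + z² = 1.07342² + 0.223² = 1.20196
κ = 2ρ / |p|² = 2×1.07342 / 1.20196 = 1.78612
θ = 2·atan2(ρ, z) = 2·atan2(1.07342, 0.223) = 2.73193 rad
ℓ = θ/κ = 2.73193/1.78612 = 1.52953

1.7861 101.99 1.5295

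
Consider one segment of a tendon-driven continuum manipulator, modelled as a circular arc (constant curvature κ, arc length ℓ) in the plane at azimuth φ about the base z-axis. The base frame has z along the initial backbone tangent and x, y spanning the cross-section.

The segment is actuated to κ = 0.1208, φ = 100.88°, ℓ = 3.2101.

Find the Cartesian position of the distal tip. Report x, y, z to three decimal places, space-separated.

θ = κ·ℓ = 0.1208 × 3.2101 = 0.38778 rad
ρ = (1 − cos θ)/κ = (1 − 0.92575)/0.1208 = 0.61465
z = sin θ / κ = 0.37813/0.1208 = 3.13025
x = ρ cos φ = 0.61465 × cos(100.88°) = -0.11602
y = ρ sin φ = 0.61465 × sin(100.88°) = 0.60360

-0.116 0.604 3.130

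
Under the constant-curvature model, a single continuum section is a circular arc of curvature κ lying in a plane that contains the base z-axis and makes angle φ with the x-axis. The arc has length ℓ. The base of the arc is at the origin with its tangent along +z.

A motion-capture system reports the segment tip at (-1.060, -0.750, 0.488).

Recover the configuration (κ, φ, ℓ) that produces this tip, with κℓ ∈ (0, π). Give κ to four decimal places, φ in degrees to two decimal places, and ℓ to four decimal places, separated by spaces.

ρ = √(x²+y²) = √(-1.060² + -0.750²) = 1.29850
φ = atan2(y, x) mod 360° = atan2(-0.750, -1.060) = 215.2812°
|p|² = ρ² + z² = 1.29850² + 0.488² = 1.92424
κ = 2ρ / |p|² = 2×1.29850 / 1.92424 = 1.34962
θ = 2·atan2(ρ, z) = 2·atan2(1.29850, 0.488) = 2.42262 rad
ℓ = θ/κ = 2.42262/1.34962 = 1.79504

1.3496 215.28 1.7950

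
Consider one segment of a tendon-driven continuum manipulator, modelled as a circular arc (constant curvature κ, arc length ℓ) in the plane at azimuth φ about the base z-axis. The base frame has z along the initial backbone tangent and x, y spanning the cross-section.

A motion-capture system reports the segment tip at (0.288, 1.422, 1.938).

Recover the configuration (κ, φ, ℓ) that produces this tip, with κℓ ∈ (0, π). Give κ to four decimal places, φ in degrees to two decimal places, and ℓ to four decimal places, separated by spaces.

0.4951 78.55 2.5959

ρ = √(x²+y²) = √(0.288² + 1.422²) = 1.45087
φ = atan2(y, x) mod 360° = atan2(1.422, 0.288) = 78.5507°
|p|² = ρ² + z² = 1.45087² + 1.938² = 5.86087
κ = 2ρ / |p|² = 2×1.45087 / 5.86087 = 0.49510
θ = 2·atan2(ρ, z) = 2·atan2(1.45087, 1.938) = 1.28527 rad
ℓ = θ/κ = 1.28527/0.49510 = 2.59595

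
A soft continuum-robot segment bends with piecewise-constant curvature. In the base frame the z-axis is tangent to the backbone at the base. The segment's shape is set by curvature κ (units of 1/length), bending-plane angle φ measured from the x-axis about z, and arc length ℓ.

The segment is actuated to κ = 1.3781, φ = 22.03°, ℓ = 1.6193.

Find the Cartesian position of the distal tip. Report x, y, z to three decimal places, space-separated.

θ = κ·ℓ = 1.3781 × 1.6193 = 2.23156 rad
ρ = (1 − cos θ)/κ = (1 − -0.61372)/1.3781 = 1.17097
z = sin θ / κ = 0.78953/1.3781 = 0.57291
x = ρ cos φ = 1.17097 × cos(22.03°) = 1.08548
y = ρ sin φ = 1.17097 × sin(22.03°) = 0.43922

1.085 0.439 0.573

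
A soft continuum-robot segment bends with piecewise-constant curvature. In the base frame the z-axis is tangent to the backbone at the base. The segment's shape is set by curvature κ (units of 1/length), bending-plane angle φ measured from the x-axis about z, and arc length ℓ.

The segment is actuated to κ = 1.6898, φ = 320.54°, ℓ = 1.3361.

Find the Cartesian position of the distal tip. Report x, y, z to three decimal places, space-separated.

θ = κ·ℓ = 1.6898 × 1.3361 = 2.25774 rad
ρ = (1 − cos θ)/κ = (1 − -0.63418)/1.6898 = 0.96708
z = sin θ / κ = 0.77319/1.6898 = 0.45756
x = ρ cos φ = 0.96708 × cos(320.54°) = 0.74665
y = ρ sin φ = 0.96708 × sin(320.54°) = -0.61462

0.747 -0.615 0.458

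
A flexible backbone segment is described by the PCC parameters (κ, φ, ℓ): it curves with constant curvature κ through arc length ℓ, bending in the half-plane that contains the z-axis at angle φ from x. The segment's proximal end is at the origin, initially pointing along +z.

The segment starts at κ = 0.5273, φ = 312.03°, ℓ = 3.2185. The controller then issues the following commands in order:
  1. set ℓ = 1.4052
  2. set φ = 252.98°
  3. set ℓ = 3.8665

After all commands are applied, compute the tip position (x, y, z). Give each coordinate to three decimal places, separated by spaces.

-0.806 -2.631 1.693

initial: κ=0.5273, φ=312.03°, ℓ=3.2185
cmd 1: set ℓ=1.4052 → (κ,φ,ℓ)=(0.5273,312.03°,1.4052) → tip=(0.3329,-0.3693,1.2801)
cmd 2: set φ=252.98° → (κ,φ,ℓ)=(0.5273,252.98°,1.4052) → tip=(-0.1455,-0.4754,1.2801)
cmd 3: set ℓ=3.8665 → (κ,φ,ℓ)=(0.5273,252.98°,3.8665) → tip=(-0.8055,-2.6314,1.6925)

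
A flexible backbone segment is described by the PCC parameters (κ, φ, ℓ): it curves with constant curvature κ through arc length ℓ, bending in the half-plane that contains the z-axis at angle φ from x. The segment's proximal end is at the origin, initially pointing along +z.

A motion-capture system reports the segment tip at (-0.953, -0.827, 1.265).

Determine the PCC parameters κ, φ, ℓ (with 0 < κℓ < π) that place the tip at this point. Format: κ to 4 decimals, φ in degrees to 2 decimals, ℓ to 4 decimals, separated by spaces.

0.7905 220.95 1.9839

ρ = √(x²+y²) = √(-0.953² + -0.827²) = 1.26180
φ = atan2(y, x) mod 360° = atan2(-0.827, -0.953) = 220.9510°
|p|² = ρ² + z² = 1.26180² + 1.265² = 3.19236
κ = 2ρ / |p|² = 2×1.26180 / 3.19236 = 0.79051
θ = 2·atan2(ρ, z) = 2·atan2(1.26180, 1.265) = 1.56826 rad
ℓ = θ/κ = 1.56826/0.79051 = 1.98386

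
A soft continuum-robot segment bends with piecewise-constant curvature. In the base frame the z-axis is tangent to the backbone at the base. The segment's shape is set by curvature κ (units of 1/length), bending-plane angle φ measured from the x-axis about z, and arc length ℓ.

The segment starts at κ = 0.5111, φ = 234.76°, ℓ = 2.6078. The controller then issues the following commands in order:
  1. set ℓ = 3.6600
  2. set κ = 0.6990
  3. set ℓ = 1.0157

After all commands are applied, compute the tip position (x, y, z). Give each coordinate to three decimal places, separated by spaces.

initial: κ=0.5111, φ=234.76°, ℓ=2.6078
cmd 1: set ℓ=3.6600 → (κ,φ,ℓ)=(0.5111,234.76°,3.6600) → tip=(-1.4624,-2.0700,1.8693)
cmd 2: set κ=0.6990 → (κ,φ,ℓ)=(0.6990,234.76°,3.6600) → tip=(-1.5145,-2.1437,0.7879)
cmd 3: set ℓ=1.0157 → (κ,φ,ℓ)=(0.6990,234.76°,1.0157) → tip=(-0.1995,-0.2823,0.9325)

-0.199 -0.282 0.932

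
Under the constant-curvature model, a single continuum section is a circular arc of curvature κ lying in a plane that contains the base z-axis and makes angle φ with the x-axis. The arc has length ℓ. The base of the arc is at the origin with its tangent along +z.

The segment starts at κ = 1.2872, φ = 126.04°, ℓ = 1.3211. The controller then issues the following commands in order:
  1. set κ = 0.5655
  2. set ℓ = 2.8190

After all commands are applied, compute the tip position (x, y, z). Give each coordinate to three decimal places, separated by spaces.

initial: κ=1.2872, φ=126.04°, ℓ=1.3211
cmd 1: set κ=0.5655 → (κ,φ,ℓ)=(0.5655,126.04°,1.3211) → tip=(-0.2771,0.3808,1.2016)
cmd 2: set ℓ=2.8190 → (κ,φ,ℓ)=(0.5655,126.04°,2.8190) → tip=(-1.0647,1.4633,1.7679)

-1.065 1.463 1.768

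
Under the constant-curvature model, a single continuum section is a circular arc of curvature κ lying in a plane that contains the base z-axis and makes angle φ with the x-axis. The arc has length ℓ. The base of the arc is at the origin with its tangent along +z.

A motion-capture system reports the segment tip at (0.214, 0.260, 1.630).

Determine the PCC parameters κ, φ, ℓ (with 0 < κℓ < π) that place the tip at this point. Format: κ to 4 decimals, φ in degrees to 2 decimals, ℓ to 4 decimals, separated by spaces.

0.2431 50.54 1.6760

ρ = √(x²+y²) = √(0.214² + 0.260²) = 0.33674
φ = atan2(y, x) mod 360° = atan2(0.260, 0.214) = 50.5430°
|p|² = ρ² + z² = 0.33674² + 1.630² = 2.77030
κ = 2ρ / |p|² = 2×0.33674 / 2.77030 = 0.24311
θ = 2·atan2(ρ, z) = 2·atan2(0.33674, 1.630) = 0.40745 rad
ℓ = θ/κ = 0.40745/0.24311 = 1.67599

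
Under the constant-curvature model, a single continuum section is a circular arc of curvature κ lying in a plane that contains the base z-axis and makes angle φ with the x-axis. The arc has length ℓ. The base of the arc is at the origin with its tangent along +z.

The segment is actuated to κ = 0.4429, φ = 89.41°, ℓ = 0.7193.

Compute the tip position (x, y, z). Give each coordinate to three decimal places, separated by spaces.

θ = κ·ℓ = 0.4429 × 0.7193 = 0.31858 rad
ρ = (1 − cos θ)/κ = (1 − 0.94968)/0.4429 = 0.11361
z = sin θ / κ = 0.31322/0.4429 = 0.70719
x = ρ cos φ = 0.11361 × cos(89.41°) = 0.00117
y = ρ sin φ = 0.11361 × sin(89.41°) = 0.11360

0.001 0.114 0.707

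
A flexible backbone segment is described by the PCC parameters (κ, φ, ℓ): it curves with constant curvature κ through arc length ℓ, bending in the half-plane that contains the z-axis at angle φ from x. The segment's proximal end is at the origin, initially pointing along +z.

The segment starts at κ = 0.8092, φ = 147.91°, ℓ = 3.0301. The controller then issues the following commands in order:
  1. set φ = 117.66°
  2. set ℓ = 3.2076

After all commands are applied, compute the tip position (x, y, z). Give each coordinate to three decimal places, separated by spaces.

initial: κ=0.8092, φ=147.91°, ℓ=3.0301
cmd 1: set φ=117.66° → (κ,φ,ℓ)=(0.8092,117.66°,3.0301) → tip=(-1.0163,1.9390,0.7863)
cmd 2: set ℓ=3.2076 → (κ,φ,ℓ)=(0.8092,117.66°,3.2076) → tip=(-1.0640,2.0300,0.6417)

-1.064 2.030 0.642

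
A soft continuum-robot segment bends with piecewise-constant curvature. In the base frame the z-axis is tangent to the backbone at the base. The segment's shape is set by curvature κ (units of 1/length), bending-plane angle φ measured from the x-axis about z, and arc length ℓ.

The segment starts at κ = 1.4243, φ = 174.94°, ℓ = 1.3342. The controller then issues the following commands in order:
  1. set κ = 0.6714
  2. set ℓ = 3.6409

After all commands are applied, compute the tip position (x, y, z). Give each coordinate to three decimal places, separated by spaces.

initial: κ=1.4243, φ=174.94°, ℓ=1.3342
cmd 1: set κ=0.6714 → (κ,φ,ℓ)=(0.6714,174.94°,1.3342) → tip=(-0.5565,0.0493,1.1628)
cmd 2: set ℓ=3.6409 → (κ,φ,ℓ)=(0.6714,174.94°,3.6409) → tip=(-2.6211,0.2321,0.9562)

-2.621 0.232 0.956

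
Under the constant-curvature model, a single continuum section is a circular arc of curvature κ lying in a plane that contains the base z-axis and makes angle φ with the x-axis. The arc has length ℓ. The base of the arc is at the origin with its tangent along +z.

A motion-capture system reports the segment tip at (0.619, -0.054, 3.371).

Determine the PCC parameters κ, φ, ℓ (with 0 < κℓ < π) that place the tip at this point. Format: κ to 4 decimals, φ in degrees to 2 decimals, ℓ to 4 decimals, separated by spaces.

ρ = √(x²+y²) = √(0.619² + -0.054²) = 0.62135
φ = atan2(y, x) mod 360° = atan2(-0.054, 0.619) = 355.0143°
|p|² = ρ² + z² = 0.62135² + 3.371² = 11.74972
κ = 2ρ / |p|² = 2×0.62135 / 11.74972 = 0.10576
θ = 2·atan2(ρ, z) = 2·atan2(0.62135, 3.371) = 0.36455 rad
ℓ = θ/κ = 0.36455/0.10576 = 3.44684

0.1058 355.01 3.4468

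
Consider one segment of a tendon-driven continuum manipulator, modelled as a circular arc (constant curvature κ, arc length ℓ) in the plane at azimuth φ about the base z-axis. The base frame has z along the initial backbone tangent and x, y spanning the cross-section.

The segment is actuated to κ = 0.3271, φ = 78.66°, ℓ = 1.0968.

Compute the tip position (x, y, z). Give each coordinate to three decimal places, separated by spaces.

θ = κ·ℓ = 0.3271 × 1.0968 = 0.35876 rad
ρ = (1 − cos θ)/κ = (1 − 0.93633)/0.3271 = 0.19464
z = sin θ / κ = 0.35112/0.3271 = 1.07342
x = ρ cos φ = 0.19464 × cos(78.66°) = 0.03827
y = ρ sin φ = 0.19464 × sin(78.66°) = 0.19084

0.038 0.191 1.073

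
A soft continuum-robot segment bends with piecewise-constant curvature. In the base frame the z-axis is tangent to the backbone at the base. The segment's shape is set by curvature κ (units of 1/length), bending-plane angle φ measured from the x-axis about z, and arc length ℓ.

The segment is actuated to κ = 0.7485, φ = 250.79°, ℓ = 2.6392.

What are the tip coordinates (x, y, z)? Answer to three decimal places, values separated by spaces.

-0.613 -1.758 1.228

θ = κ·ℓ = 0.7485 × 2.6392 = 1.97544 rad
ρ = (1 − cos θ)/κ = (1 − -0.39369)/0.7485 = 1.86198
z = sin θ / κ = 0.91924/0.7485 = 1.22811
x = ρ cos φ = 1.86198 × cos(250.79°) = -0.61265
y = ρ sin φ = 1.86198 × sin(250.79°) = -1.75830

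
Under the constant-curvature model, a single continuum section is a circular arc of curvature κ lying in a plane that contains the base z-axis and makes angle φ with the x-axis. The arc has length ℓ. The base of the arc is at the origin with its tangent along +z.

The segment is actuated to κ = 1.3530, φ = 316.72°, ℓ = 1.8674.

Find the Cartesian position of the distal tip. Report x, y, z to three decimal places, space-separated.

0.978 -0.921 0.426

θ = κ·ℓ = 1.3530 × 1.8674 = 2.52659 rad
ρ = (1 − cos θ)/κ = (1 − -0.81677)/1.3530 = 1.34277
z = sin θ / κ = 0.57696/1.3530 = 0.42643
x = ρ cos φ = 1.34277 × cos(316.72°) = 0.97756
y = ρ sin φ = 1.34277 × sin(316.72°) = -0.92056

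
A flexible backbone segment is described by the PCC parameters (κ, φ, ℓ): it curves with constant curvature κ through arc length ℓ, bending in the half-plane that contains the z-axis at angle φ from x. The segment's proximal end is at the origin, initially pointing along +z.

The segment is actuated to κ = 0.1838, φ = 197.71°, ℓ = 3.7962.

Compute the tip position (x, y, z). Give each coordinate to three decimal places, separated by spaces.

θ = κ·ℓ = 0.1838 × 3.7962 = 0.69774 rad
ρ = (1 − cos θ)/κ = (1 − 0.76630)/0.1838 = 1.27152
z = sin θ / κ = 0.64249/0.1838 = 3.49559
x = ρ cos φ = 1.27152 × cos(197.71°) = -1.21126
y = ρ sin φ = 1.27152 × sin(197.71°) = -0.38679

-1.211 -0.387 3.496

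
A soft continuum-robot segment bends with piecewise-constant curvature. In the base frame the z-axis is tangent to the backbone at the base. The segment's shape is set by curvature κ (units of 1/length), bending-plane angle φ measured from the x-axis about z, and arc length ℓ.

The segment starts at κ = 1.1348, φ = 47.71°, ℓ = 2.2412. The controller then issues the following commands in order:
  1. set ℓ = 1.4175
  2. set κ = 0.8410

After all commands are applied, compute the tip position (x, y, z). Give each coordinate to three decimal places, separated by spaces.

initial: κ=1.1348, φ=47.71°, ℓ=2.2412
cmd 1: set ℓ=1.4175 → (κ,φ,ℓ)=(1.1348,47.71°,1.4175) → tip=(0.6154,0.6765,0.8806)
cmd 2: set κ=0.8410 → (κ,φ,ℓ)=(0.8410,47.71°,1.4175) → tip=(0.5043,0.5544,1.1048)

0.504 0.554 1.105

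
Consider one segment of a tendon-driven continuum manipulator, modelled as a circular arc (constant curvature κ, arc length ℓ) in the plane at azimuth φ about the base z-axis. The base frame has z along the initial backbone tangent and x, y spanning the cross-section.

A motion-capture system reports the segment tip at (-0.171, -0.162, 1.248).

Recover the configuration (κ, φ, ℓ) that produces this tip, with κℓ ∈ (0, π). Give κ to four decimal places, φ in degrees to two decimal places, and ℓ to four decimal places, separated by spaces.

0.2921 223.45 1.2774

ρ = √(x²+y²) = √(-0.171² + -0.162²) = 0.23555
φ = atan2(y, x) mod 360° = atan2(-0.162, -0.171) = 223.4518°
|p|² = ρ² + z² = 0.23555² + 1.248² = 1.61299
κ = 2ρ / |p|² = 2×0.23555 / 1.61299 = 0.29207
θ = 2·atan2(ρ, z) = 2·atan2(0.23555, 1.248) = 0.37310 rad
ℓ = θ/κ = 0.37310/0.29207 = 1.27743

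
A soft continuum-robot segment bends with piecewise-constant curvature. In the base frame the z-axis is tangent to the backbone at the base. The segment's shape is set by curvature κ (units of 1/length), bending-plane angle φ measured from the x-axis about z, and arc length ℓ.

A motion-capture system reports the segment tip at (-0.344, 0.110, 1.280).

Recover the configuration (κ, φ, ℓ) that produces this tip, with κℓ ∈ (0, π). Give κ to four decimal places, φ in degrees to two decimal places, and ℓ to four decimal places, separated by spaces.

ρ = √(x²+y²) = √(-0.344² + 0.110²) = 0.36116
φ = atan2(y, x) mod 360° = atan2(0.110, -0.344) = 162.2674°
|p|² = ρ² + z² = 0.36116² + 1.280² = 1.76884
κ = 2ρ / |p|² = 2×0.36116 / 1.76884 = 0.40836
θ = 2·atan2(ρ, z) = 2·atan2(0.36116, 1.280) = 0.55001 rad
ℓ = θ/κ = 0.55001/0.40836 = 1.34689

0.4084 162.27 1.3469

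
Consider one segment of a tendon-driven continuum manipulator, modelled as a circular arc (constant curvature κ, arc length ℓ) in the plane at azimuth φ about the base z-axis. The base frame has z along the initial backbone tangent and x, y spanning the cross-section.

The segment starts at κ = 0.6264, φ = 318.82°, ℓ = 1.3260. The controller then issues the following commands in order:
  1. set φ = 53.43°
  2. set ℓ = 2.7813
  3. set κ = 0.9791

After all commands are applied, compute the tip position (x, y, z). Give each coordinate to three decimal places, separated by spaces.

1.165 1.570 0.415

initial: κ=0.6264, φ=318.82°, ℓ=1.3260
cmd 1: set φ=53.43° → (κ,φ,ℓ)=(0.6264,53.43°,1.3260) → tip=(0.3097,0.4174,1.1787)
cmd 2: set ℓ=2.7813 → (κ,φ,ℓ)=(0.6264,53.43°,2.7813) → tip=(1.1134,1.5008,1.5730)
cmd 3: set κ=0.9791 → (κ,φ,ℓ)=(0.9791,53.43°,2.7813) → tip=(1.1645,1.5698,0.4150)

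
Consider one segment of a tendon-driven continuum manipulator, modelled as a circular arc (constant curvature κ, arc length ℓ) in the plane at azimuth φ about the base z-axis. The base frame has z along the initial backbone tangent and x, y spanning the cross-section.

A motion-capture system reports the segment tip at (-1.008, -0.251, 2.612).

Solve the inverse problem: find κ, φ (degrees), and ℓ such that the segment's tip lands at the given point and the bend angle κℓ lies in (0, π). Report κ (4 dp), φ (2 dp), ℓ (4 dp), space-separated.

ρ = √(x²+y²) = √(-1.008² + -0.251²) = 1.03878
φ = atan2(y, x) mod 360° = atan2(-0.251, -1.008) = 193.9827°
|p|² = ρ² + z² = 1.03878² + 2.612² = 7.90161
κ = 2ρ / |p|² = 2×1.03878 / 7.90161 = 0.26293
θ = 2·atan2(ρ, z) = 2·atan2(1.03878, 2.612) = 0.75704 rad
ℓ = θ/κ = 0.75704/0.26293 = 2.87924

0.2629 193.98 2.8792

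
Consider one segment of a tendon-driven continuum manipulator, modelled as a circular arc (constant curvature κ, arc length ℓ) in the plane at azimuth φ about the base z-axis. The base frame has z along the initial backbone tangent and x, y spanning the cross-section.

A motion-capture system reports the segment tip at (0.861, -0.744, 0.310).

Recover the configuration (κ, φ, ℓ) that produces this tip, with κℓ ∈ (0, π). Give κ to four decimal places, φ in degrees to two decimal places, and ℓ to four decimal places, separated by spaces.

1.6362 319.17 1.5950

ρ = √(x²+y²) = √(0.861² + -0.744²) = 1.13792
φ = atan2(y, x) mod 360° = atan2(-0.744, 0.861) = 319.1693°
|p|² = ρ² + z² = 1.13792² + 0.310² = 1.39096
κ = 2ρ / |p|² = 2×1.13792 / 1.39096 = 1.63617
θ = 2·atan2(ρ, z) = 2·atan2(1.13792, 0.310) = 2.60965 rad
ℓ = θ/κ = 2.60965/1.63617 = 1.59498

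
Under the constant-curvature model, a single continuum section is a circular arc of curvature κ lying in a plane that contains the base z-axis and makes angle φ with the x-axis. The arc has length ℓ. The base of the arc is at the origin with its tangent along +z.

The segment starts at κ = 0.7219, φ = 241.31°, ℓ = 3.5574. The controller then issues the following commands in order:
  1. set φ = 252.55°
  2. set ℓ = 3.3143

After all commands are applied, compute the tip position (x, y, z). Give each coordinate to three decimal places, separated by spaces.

initial: κ=0.7219, φ=241.31°, ℓ=3.5574
cmd 1: set φ=252.55° → (κ,φ,ℓ)=(0.7219,252.55°,3.5574) → tip=(-0.7643,-2.4315,0.7516)
cmd 2: set ℓ=3.3143 → (κ,φ,ℓ)=(0.7219,252.55°,3.3143) → tip=(-0.7196,-2.2893,0.9432)

-0.720 -2.289 0.943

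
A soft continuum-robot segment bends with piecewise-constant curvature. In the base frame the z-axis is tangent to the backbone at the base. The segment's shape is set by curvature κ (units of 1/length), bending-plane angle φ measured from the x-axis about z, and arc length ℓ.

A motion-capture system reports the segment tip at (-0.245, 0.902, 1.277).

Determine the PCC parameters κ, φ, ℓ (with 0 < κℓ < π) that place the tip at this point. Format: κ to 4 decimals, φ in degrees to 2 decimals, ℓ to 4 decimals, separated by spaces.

0.7464 105.20 1.6929

ρ = √(x²+y²) = √(-0.245² + 0.902²) = 0.93468
φ = atan2(y, x) mod 360° = atan2(0.902, -0.245) = 105.1960°
|p|² = ρ² + z² = 0.93468² + 1.277² = 2.50436
κ = 2ρ / |p|² = 2×0.93468 / 2.50436 = 0.74644
θ = 2·atan2(ρ, z) = 2·atan2(0.93468, 1.277) = 1.26368 rad
ℓ = θ/κ = 1.26368/0.74644 = 1.69293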